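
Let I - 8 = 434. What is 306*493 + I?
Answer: 151300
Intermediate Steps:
I = 442 (I = 8 + 434 = 442)
306*493 + I = 306*493 + 442 = 150858 + 442 = 151300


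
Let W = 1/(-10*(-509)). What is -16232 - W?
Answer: -82620881/5090 ≈ -16232.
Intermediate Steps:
W = 1/5090 ≈ 0.00019646
-16232 - W = -16232 - 1*1/5090 = -16232 - 1/5090 = -82620881/5090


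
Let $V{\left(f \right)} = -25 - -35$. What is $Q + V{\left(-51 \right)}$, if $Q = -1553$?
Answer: $-1543$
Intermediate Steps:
$V{\left(f \right)} = 10$ ($V{\left(f \right)} = -25 + 35 = 10$)
$Q + V{\left(-51 \right)} = -1553 + 10 = -1543$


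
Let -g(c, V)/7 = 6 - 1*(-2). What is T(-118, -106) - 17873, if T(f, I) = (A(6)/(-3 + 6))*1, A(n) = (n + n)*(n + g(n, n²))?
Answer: -18073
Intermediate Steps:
g(c, V) = -56 (g(c, V) = -7*(6 - 1*(-2)) = -7*(6 + 2) = -7*8 = -56)
A(n) = 2*n*(-56 + n) (A(n) = (n + n)*(n - 56) = (2*n)*(-56 + n) = 2*n*(-56 + n))
T(f, I) = -200 (T(f, I) = ((2*6*(-56 + 6))/(-3 + 6))*1 = ((2*6*(-50))/3)*1 = ((⅓)*(-600))*1 = -200*1 = -200)
T(-118, -106) - 17873 = -200 - 17873 = -18073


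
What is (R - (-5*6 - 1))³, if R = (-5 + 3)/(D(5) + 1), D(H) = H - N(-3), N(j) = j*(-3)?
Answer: 857375/27 ≈ 31755.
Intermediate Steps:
N(j) = -3*j
D(H) = -9 + H (D(H) = H - (-3)*(-3) = H - 1*9 = H - 9 = -9 + H)
R = ⅔ (R = (-5 + 3)/((-9 + 5) + 1) = -2/(-4 + 1) = -2/(-3) = -2*(-⅓) = ⅔ ≈ 0.66667)
(R - (-5*6 - 1))³ = (⅔ - (-5*6 - 1))³ = (⅔ - (-30 - 1))³ = (⅔ - 1*(-31))³ = (⅔ + 31)³ = (95/3)³ = 857375/27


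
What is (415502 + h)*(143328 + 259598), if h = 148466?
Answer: 227237370368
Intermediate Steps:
(415502 + h)*(143328 + 259598) = (415502 + 148466)*(143328 + 259598) = 563968*402926 = 227237370368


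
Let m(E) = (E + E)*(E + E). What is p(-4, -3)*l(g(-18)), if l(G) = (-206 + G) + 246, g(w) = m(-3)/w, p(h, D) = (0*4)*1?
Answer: 0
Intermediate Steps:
m(E) = 4*E² (m(E) = (2*E)*(2*E) = 4*E²)
p(h, D) = 0 (p(h, D) = 0*1 = 0)
g(w) = 36/w (g(w) = (4*(-3)²)/w = (4*9)/w = 36/w)
l(G) = 40 + G
p(-4, -3)*l(g(-18)) = 0*(40 + 36/(-18)) = 0*(40 + 36*(-1/18)) = 0*(40 - 2) = 0*38 = 0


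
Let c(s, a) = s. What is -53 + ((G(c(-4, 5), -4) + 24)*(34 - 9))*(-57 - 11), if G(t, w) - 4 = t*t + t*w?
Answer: -102053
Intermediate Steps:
G(t, w) = 4 + t² + t*w (G(t, w) = 4 + (t*t + t*w) = 4 + (t² + t*w) = 4 + t² + t*w)
-53 + ((G(c(-4, 5), -4) + 24)*(34 - 9))*(-57 - 11) = -53 + (((4 + (-4)² - 4*(-4)) + 24)*(34 - 9))*(-57 - 11) = -53 + (((4 + 16 + 16) + 24)*25)*(-68) = -53 + ((36 + 24)*25)*(-68) = -53 + (60*25)*(-68) = -53 + 1500*(-68) = -53 - 102000 = -102053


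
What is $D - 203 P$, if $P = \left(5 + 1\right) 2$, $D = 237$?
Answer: $-2199$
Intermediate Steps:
$P = 12$ ($P = 6 \cdot 2 = 12$)
$D - 203 P = 237 - 2436 = -2199$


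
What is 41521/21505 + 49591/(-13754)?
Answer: -21538027/12859990 ≈ -1.6748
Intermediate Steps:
41521/21505 + 49591/(-13754) = 41521*(1/21505) + 49591*(-1/13754) = 41521/21505 - 49591/13754 = -21538027/12859990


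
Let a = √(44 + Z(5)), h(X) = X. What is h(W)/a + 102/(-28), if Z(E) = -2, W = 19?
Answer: -51/14 + 19*√42/42 ≈ -0.71109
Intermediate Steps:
a = √42 (a = √(44 - 2) = √42 ≈ 6.4807)
h(W)/a + 102/(-28) = 19/(√42) + 102/(-28) = 19*(√42/42) + 102*(-1/28) = 19*√42/42 - 51/14 = -51/14 + 19*√42/42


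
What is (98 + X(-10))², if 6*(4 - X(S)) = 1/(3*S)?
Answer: 337126321/32400 ≈ 10405.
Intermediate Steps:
X(S) = 4 - 1/(18*S) (X(S) = 4 - 1/(6*3*S) = 4 - 1/(18*S))
(98 + X(-10))² = (98 + (4 - 1/18/(-10)))² = (98 + (4 - 1/18*(-⅒)))² = (98 + (4 + 1/180))² = (98 + 721/180)² = (18361/180)² = 337126321/32400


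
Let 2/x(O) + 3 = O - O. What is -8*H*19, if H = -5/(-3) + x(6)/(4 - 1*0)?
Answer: -228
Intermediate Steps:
x(O) = -⅔ (x(O) = 2/(-3 + (O - O)) = 2/(-3 + 0) = 2/(-3) = 2*(-⅓) = -⅔)
H = 3/2 (H = -5/(-3) - 2/(3*(4 - 1*0)) = -5*(-⅓) - 2/(3*(4 + 0)) = 5/3 - ⅔/4 = 5/3 - ⅔*¼ = 5/3 - ⅙ = 3/2 ≈ 1.5000)
-8*H*19 = -8*3/2*19 = -12*19 = -228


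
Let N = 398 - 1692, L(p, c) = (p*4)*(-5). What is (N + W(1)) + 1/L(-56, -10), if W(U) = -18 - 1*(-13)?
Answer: -1454879/1120 ≈ -1299.0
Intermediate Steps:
W(U) = -5 (W(U) = -18 + 13 = -5)
L(p, c) = -20*p (L(p, c) = (4*p)*(-5) = -20*p)
N = -1294
(N + W(1)) + 1/L(-56, -10) = (-1294 - 5) + 1/(-20*(-56)) = -1299 + 1/1120 = -1454879/1120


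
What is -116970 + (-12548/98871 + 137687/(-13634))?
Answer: -157690188152389/1348007214 ≈ -1.1698e+5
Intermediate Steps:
-116970 + (-12548/98871 + 137687/(-13634)) = -116970 + (-12548*1/98871 + 137687*(-1/13634)) = -116970 + (-12548/98871 - 137687/13634) = -116970 - 13784330809/1348007214 = -157690188152389/1348007214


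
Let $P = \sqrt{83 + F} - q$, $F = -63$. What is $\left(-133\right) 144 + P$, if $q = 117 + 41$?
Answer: $-19310 + 2 \sqrt{5} \approx -19306.0$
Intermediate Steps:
$q = 158$
$P = -158 + 2 \sqrt{5}$ ($P = \sqrt{83 - 63} - 158 = \sqrt{20} - 158 = 2 \sqrt{5} - 158 = -158 + 2 \sqrt{5} \approx -153.53$)
$\left(-133\right) 144 + P = \left(-133\right) 144 - \left(158 - 2 \sqrt{5}\right) = -19152 - \left(158 - 2 \sqrt{5}\right) = -19310 + 2 \sqrt{5}$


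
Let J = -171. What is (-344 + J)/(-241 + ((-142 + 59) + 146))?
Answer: 515/178 ≈ 2.8933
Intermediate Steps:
(-344 + J)/(-241 + ((-142 + 59) + 146)) = (-344 - 171)/(-241 + ((-142 + 59) + 146)) = -515/(-241 + (-83 + 146)) = -515/(-241 + 63) = -515/(-178) = -515*(-1/178) = 515/178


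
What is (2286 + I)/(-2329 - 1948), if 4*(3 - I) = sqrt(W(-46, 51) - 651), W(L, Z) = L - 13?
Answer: -327/611 + I*sqrt(710)/17108 ≈ -0.53519 + 0.0015575*I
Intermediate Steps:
W(L, Z) = -13 + L
I = 3 - I*sqrt(710)/4 (I = 3 - sqrt((-13 - 46) - 651)/4 = 3 - sqrt(-59 - 651)/4 = 3 - I*sqrt(710)/4 ≈ 3.0 - 6.6615*I)
(2286 + I)/(-2329 - 1948) = (2286 + (3 - I*sqrt(710)/4))/(-2329 - 1948) = (2289 - I*sqrt(710)/4)/(-4277) = (2289 - I*sqrt(710)/4)*(-1/4277) = -327/611 + I*sqrt(710)/17108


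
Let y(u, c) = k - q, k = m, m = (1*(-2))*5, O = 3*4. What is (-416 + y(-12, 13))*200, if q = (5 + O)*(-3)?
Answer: -75000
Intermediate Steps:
O = 12
m = -10 (m = -2*5 = -10)
k = -10
q = -51 (q = (5 + 12)*(-3) = 17*(-3) = -51)
y(u, c) = 41 (y(u, c) = -10 - 1*(-51) = -10 + 51 = 41)
(-416 + y(-12, 13))*200 = (-416 + 41)*200 = -375*200 = -75000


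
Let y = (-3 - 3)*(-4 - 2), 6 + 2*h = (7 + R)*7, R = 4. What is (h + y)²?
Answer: 20449/4 ≈ 5112.3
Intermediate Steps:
h = 71/2 (h = -3 + ((7 + 4)*7)/2 = -3 + (11*7)/2 = -3 + (½)*77 = -3 + 77/2 = 71/2 ≈ 35.500)
y = 36 (y = -6*(-6) = 36)
(h + y)² = (71/2 + 36)² = (143/2)² = 20449/4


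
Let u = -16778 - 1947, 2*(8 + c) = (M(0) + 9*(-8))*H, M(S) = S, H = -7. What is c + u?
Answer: -18481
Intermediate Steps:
c = 244 (c = -8 + ((0 + 9*(-8))*(-7))/2 = -8 + ((0 - 72)*(-7))/2 = -8 + (-72*(-7))/2 = -8 + (½)*504 = -8 + 252 = 244)
u = -18725
c + u = 244 - 18725 = -18481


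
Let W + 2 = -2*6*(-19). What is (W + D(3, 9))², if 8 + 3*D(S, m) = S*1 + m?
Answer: 465124/9 ≈ 51680.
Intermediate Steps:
D(S, m) = -8/3 + S/3 + m/3 (D(S, m) = -8/3 + (S*1 + m)/3 = -8/3 + (S + m)/3 = -8/3 + (S/3 + m/3) = -8/3 + S/3 + m/3)
W = 226 (W = -2 - 2*6*(-19) = -2 - 12*(-19) = -2 + 228 = 226)
(W + D(3, 9))² = (226 + (-8/3 + (⅓)*3 + (⅓)*9))² = (226 + (-8/3 + 1 + 3))² = (226 + 4/3)² = (682/3)² = 465124/9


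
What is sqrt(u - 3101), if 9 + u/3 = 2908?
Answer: 2*sqrt(1399) ≈ 74.806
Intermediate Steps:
u = 8697 (u = -27 + 3*2908 = -27 + 8724 = 8697)
sqrt(u - 3101) = sqrt(8697 - 3101) = sqrt(5596) = 2*sqrt(1399)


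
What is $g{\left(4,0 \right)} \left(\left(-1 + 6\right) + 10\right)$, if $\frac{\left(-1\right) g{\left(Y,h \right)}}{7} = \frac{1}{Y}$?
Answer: $- \frac{105}{4} \approx -26.25$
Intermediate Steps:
$g{\left(Y,h \right)} = - \frac{7}{Y}$
$g{\left(4,0 \right)} \left(\left(-1 + 6\right) + 10\right) = - \frac{7}{4} \left(\left(-1 + 6\right) + 10\right) = \left(-7\right) \frac{1}{4} \left(5 + 10\right) = \left(- \frac{7}{4}\right) 15 = - \frac{105}{4}$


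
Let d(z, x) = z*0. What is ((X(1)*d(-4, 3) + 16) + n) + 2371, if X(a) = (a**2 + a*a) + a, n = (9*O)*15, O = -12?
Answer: 767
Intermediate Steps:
n = -1620 (n = (9*(-12))*15 = -108*15 = -1620)
X(a) = a + 2*a**2 (X(a) = (a**2 + a**2) + a = 2*a**2 + a = a + 2*a**2)
d(z, x) = 0
((X(1)*d(-4, 3) + 16) + n) + 2371 = (((1*(1 + 2*1))*0 + 16) - 1620) + 2371 = (((1*(1 + 2))*0 + 16) - 1620) + 2371 = (((1*3)*0 + 16) - 1620) + 2371 = ((3*0 + 16) - 1620) + 2371 = ((0 + 16) - 1620) + 2371 = (16 - 1620) + 2371 = -1604 + 2371 = 767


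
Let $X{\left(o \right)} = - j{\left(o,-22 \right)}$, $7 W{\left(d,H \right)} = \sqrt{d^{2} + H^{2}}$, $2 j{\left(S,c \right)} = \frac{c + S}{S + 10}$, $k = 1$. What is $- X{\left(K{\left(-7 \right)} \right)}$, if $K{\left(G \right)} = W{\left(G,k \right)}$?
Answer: $- \frac{1083}{970} + \frac{56 \sqrt{2}}{485} \approx -0.9532$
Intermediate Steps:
$j{\left(S,c \right)} = \frac{S + c}{2 \left(10 + S\right)}$ ($j{\left(S,c \right)} = \frac{\left(c + S\right) \frac{1}{S + 10}}{2} = \frac{\left(S + c\right) \frac{1}{10 + S}}{2} = \frac{\frac{1}{10 + S} \left(S + c\right)}{2} = \frac{S + c}{2 \left(10 + S\right)}$)
$W{\left(d,H \right)} = \frac{\sqrt{H^{2} + d^{2}}}{7}$ ($W{\left(d,H \right)} = \frac{\sqrt{d^{2} + H^{2}}}{7} = \frac{\sqrt{H^{2} + d^{2}}}{7}$)
$K{\left(G \right)} = \frac{\sqrt{1 + G^{2}}}{7}$ ($K{\left(G \right)} = \frac{\sqrt{1^{2} + G^{2}}}{7} = \frac{\sqrt{1 + G^{2}}}{7}$)
$X{\left(o \right)} = - \frac{-22 + o}{2 \left(10 + o\right)}$ ($X{\left(o \right)} = - \frac{o - 22}{2 \left(10 + o\right)} = - \frac{-22 + o}{2 \left(10 + o\right)}$)
$- X{\left(K{\left(-7 \right)} \right)} = - \frac{22 - \frac{\sqrt{1 + \left(-7\right)^{2}}}{7}}{2 \left(10 + \frac{\sqrt{1 + \left(-7\right)^{2}}}{7}\right)} = - \frac{22 - \frac{\sqrt{1 + 49}}{7}}{2 \left(10 + \frac{\sqrt{1 + 49}}{7}\right)} = - \frac{22 - \frac{\sqrt{50}}{7}}{2 \left(10 + \frac{\sqrt{50}}{7}\right)} = - \frac{22 - \frac{5 \sqrt{2}}{7}}{2 \left(10 + \frac{5 \sqrt{2}}{7}\right)}$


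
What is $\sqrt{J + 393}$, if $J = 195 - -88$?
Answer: $26$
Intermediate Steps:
$J = 283$ ($J = 195 + 88 = 283$)
$\sqrt{J + 393} = \sqrt{283 + 393} = \sqrt{676} = 26$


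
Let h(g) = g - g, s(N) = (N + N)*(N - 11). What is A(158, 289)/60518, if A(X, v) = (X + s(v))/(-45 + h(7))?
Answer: -26807/453885 ≈ -0.059061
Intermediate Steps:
s(N) = 2*N*(-11 + N) (s(N) = (2*N)*(-11 + N) = 2*N*(-11 + N))
h(g) = 0
A(X, v) = -X/45 - 2*v*(-11 + v)/45 (A(X, v) = (X + 2*v*(-11 + v))/(-45 + 0) = (X + 2*v*(-11 + v))/(-45) = (X + 2*v*(-11 + v))*(-1/45) = -X/45 - 2*v*(-11 + v)/45)
A(158, 289)/60518 = (-1/45*158 - 2/45*289*(-11 + 289))/60518 = (-158/45 - 2/45*289*278)*(1/60518) = (-158/45 - 160684/45)*(1/60518) = -53614/15*1/60518 = -26807/453885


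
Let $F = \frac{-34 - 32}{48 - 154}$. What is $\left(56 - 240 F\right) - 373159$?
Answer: $- \frac{19782379}{53} \approx -3.7325 \cdot 10^{5}$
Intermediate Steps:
$F = \frac{33}{53}$ ($F = - \frac{66}{-106} = \left(-66\right) \left(- \frac{1}{106}\right) = \frac{33}{53} \approx 0.62264$)
$\left(56 - 240 F\right) - 373159 = \left(56 - \frac{7920}{53}\right) - 373159 = - \frac{4952}{53} - 373159 = - \frac{19782379}{53}$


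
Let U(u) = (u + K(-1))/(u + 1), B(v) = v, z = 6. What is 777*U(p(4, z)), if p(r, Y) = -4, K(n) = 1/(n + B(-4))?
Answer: 5439/5 ≈ 1087.8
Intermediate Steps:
K(n) = 1/(-4 + n) (K(n) = 1/(n - 4) = 1/(-4 + n))
U(u) = (-⅕ + u)/(1 + u) (U(u) = (u + 1/(-4 - 1))/(u + 1) = (u + 1/(-5))/(1 + u) = (u - ⅕)/(1 + u) = (-⅕ + u)/(1 + u))
777*U(p(4, z)) = 777*((-⅕ - 4)/(1 - 4)) = 777*(-21/5/(-3)) = 777*(-⅓*(-21/5)) = 777*(7/5) = 5439/5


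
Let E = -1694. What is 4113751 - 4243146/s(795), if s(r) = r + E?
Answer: 3702505295/899 ≈ 4.1185e+6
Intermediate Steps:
s(r) = -1694 + r (s(r) = r - 1694 = -1694 + r)
4113751 - 4243146/s(795) = 4113751 - 4243146/(-1694 + 795) = 4113751 - 4243146/(-899) = 4113751 - 4243146*(-1/899) = 4113751 + 4243146/899 = 3702505295/899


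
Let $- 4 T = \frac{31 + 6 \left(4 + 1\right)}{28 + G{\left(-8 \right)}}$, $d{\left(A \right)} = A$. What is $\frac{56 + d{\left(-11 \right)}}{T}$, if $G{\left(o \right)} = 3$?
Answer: $- \frac{5580}{61} \approx -91.475$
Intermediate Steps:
$T = - \frac{61}{124}$ ($T = - \frac{\left(31 + 6 \left(4 + 1\right)\right) \frac{1}{28 + 3}}{4} = - \frac{\left(31 + 6 \cdot 5\right) \frac{1}{31}}{4} = - \frac{\left(31 + 30\right) \frac{1}{31}}{4} = - \frac{61 \cdot \frac{1}{31}}{4} = \left(- \frac{1}{4}\right) \frac{61}{31} = - \frac{61}{124} \approx -0.49194$)
$\frac{56 + d{\left(-11 \right)}}{T} = \frac{56 - 11}{- \frac{61}{124}} = \left(- \frac{124}{61}\right) 45 = - \frac{5580}{61}$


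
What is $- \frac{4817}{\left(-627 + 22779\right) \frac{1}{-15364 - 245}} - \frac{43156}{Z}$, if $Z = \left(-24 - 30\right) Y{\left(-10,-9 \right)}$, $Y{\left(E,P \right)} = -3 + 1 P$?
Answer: $\frac{1990257943}{598104} \approx 3327.6$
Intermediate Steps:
$Y{\left(E,P \right)} = -3 + P$
$Z = 648$ ($Z = \left(-24 - 30\right) \left(-3 - 9\right) = \left(-54\right) \left(-12\right) = 648$)
$- \frac{4817}{\left(-627 + 22779\right) \frac{1}{-15364 - 245}} - \frac{43156}{Z} = - \frac{4817}{\left(-627 + 22779\right) \frac{1}{-15364 - 245}} - \frac{43156}{648} = - \frac{4817}{22152 \frac{1}{-15609}} - \frac{10789}{162} = - \frac{4817}{22152 \left(- \frac{1}{15609}\right)} - \frac{10789}{162} = - \frac{4817}{- \frac{7384}{5203}} - \frac{10789}{162} = \left(-4817\right) \left(- \frac{5203}{7384}\right) - \frac{10789}{162} = \frac{25062851}{7384} - \frac{10789}{162} = \frac{1990257943}{598104}$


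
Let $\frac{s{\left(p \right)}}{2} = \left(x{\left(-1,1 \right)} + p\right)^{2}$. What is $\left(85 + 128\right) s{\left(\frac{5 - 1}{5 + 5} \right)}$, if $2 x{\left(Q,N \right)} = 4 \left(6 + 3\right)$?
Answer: $\frac{3605664}{25} \approx 1.4423 \cdot 10^{5}$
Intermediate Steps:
$x{\left(Q,N \right)} = 18$ ($x{\left(Q,N \right)} = \frac{4 \left(6 + 3\right)}{2} = \frac{4 \cdot 9}{2} = \frac{1}{2} \cdot 36 = 18$)
$s{\left(p \right)} = 2 \left(18 + p\right)^{2}$
$\left(85 + 128\right) s{\left(\frac{5 - 1}{5 + 5} \right)} = \left(85 + 128\right) 2 \left(18 + \frac{5 - 1}{5 + 5}\right)^{2} = 213 \cdot 2 \left(18 + \frac{4}{10}\right)^{2} = 213 \cdot 2 \left(18 + 4 \cdot \frac{1}{10}\right)^{2} = 213 \cdot 2 \left(18 + \frac{2}{5}\right)^{2} = 213 \cdot 2 \left(\frac{92}{5}\right)^{2} = 213 \cdot 2 \cdot \frac{8464}{25} = 213 \cdot \frac{16928}{25} = \frac{3605664}{25}$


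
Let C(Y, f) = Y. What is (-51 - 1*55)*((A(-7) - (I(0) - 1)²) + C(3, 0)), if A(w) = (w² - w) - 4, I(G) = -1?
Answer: -5406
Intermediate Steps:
A(w) = -4 + w² - w
(-51 - 1*55)*((A(-7) - (I(0) - 1)²) + C(3, 0)) = (-51 - 1*55)*(((-4 + (-7)² - 1*(-7)) - (-1 - 1)²) + 3) = (-51 - 55)*(((-4 + 49 + 7) - 1*(-2)²) + 3) = -106*((52 - 1*4) + 3) = -106*((52 - 4) + 3) = -106*(48 + 3) = -106*51 = -5406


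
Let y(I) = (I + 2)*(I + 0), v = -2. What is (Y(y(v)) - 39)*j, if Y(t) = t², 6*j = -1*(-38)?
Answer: -247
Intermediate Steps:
j = 19/3 (j = (-1*(-38))/6 = (⅙)*38 = 19/3 ≈ 6.3333)
y(I) = I*(2 + I) (y(I) = (2 + I)*I = I*(2 + I))
(Y(y(v)) - 39)*j = ((-2*(2 - 2))² - 39)*(19/3) = ((-2*0)² - 39)*(19/3) = (0² - 39)*(19/3) = (0 - 39)*(19/3) = -39*19/3 = -247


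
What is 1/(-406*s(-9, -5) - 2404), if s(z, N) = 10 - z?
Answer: -1/10118 ≈ -9.8834e-5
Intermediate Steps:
1/(-406*s(-9, -5) - 2404) = 1/(-406*(10 - 1*(-9)) - 2404) = 1/(-406*(10 + 9) - 2404) = 1/(-406*19 - 2404) = 1/(-7714 - 2404) = 1/(-10118) = -1/10118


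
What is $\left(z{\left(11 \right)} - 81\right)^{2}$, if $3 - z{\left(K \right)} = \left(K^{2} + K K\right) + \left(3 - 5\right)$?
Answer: $101124$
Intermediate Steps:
$z{\left(K \right)} = 5 - 2 K^{2}$ ($z{\left(K \right)} = 3 - \left(\left(K^{2} + K K\right) + \left(3 - 5\right)\right) = 3 - \left(\left(K^{2} + K^{2}\right) + \left(3 - 5\right)\right) = 3 - \left(2 K^{2} - 2\right) = 3 - \left(-2 + 2 K^{2}\right) = 5 - 2 K^{2}$)
$\left(z{\left(11 \right)} - 81\right)^{2} = \left(\left(5 - 2 \cdot 11^{2}\right) - 81\right)^{2} = \left(\left(5 - 242\right) - 81\right)^{2} = \left(-237 - 81\right)^{2} = \left(-318\right)^{2} = 101124$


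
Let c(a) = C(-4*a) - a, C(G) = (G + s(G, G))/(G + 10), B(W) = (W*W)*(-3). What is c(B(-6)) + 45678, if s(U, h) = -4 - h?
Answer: 10118704/221 ≈ 45786.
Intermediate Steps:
B(W) = -3*W**2 (B(W) = W**2*(-3) = -3*W**2)
C(G) = -4/(10 + G) (C(G) = (G + (-4 - G))/(G + 10) = -4/(10 + G))
c(a) = -a - 4/(10 - 4*a) (c(a) = -4/(10 - 4*a) - a = -a - 4/(10 - 4*a))
c(B(-6)) + 45678 = (-(-3)*(-6)**2 + 4/(-10 + 4*(-3*(-6)**2))) + 45678 = (-(-3)*36 + 4/(-10 + 4*(-3*36))) + 45678 = (-1*(-108) + 4/(-10 + 4*(-108))) + 45678 = (108 + 4/(-10 - 432)) + 45678 = (108 + 4/(-442)) + 45678 = (108 + 4*(-1/442)) + 45678 = (108 - 2/221) + 45678 = 23866/221 + 45678 = 10118704/221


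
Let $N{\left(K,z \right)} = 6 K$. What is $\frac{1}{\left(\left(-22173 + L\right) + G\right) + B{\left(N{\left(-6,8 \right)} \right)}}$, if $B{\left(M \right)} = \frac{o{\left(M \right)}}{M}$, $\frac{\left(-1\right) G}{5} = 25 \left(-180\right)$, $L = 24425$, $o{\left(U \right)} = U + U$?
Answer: $\frac{1}{24754} \approx 4.0398 \cdot 10^{-5}$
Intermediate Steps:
$o{\left(U \right)} = 2 U$
$G = 22500$ ($G = - 5 \cdot 25 \left(-180\right) = \left(-5\right) \left(-4500\right) = 22500$)
$B{\left(M \right)} = 2$ ($B{\left(M \right)} = \frac{2 M}{M} = 2$)
$\frac{1}{\left(\left(-22173 + L\right) + G\right) + B{\left(N{\left(-6,8 \right)} \right)}} = \frac{1}{\left(\left(-22173 + 24425\right) + 22500\right) + 2} = \frac{1}{\left(2252 + 22500\right) + 2} = \frac{1}{24752 + 2} = \frac{1}{24754}$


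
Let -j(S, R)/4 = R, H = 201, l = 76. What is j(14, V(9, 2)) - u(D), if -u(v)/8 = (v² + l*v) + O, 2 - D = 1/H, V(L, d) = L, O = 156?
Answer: 99257828/40401 ≈ 2456.8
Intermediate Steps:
j(S, R) = -4*R
D = 401/201 (D = 2 - 1/201 = 401/201 ≈ 1.9950)
u(v) = -1248 - 608*v - 8*v² (u(v) = -8*((v² + 76*v) + 156) = -8*(156 + v² + 76*v) = -1248 - 608*v - 8*v²)
j(14, V(9, 2)) - u(D) = -4*9 - (-1248 - 608*401/201 - 8*(401/201)²) = -36 - (-1248 - 243808/201 - 8*160801/40401) = -36 - (-1248 - 243808/201 - 1286408/40401) = -36 - 1*(-100712264/40401) = -36 + 100712264/40401 = 99257828/40401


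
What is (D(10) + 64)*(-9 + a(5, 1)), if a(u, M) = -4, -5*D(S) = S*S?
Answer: -572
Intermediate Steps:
D(S) = -S²/5 (D(S) = -S*S/5 = -S²/5)
(D(10) + 64)*(-9 + a(5, 1)) = (-⅕*10² + 64)*(-9 - 4) = (-⅕*100 + 64)*(-13) = (-20 + 64)*(-13) = 44*(-13) = -572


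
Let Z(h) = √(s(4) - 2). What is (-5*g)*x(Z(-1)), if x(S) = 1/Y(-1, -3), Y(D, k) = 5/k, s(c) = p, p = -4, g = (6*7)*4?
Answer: 504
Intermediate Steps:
g = 168 (g = 42*4 = 168)
s(c) = -4
Z(h) = I*√6 (Z(h) = √(-4 - 2) = √(-6) = I*√6)
x(S) = -⅗ (x(S) = 1/(5/(-3)) = 1/(5*(-⅓)) = 1/(-5/3) = -⅗)
(-5*g)*x(Z(-1)) = -5*168*(-⅗) = -840*(-⅗) = 504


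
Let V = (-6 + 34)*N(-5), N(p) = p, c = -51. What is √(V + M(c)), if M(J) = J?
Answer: I*√191 ≈ 13.82*I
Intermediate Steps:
V = -140 (V = (-6 + 34)*(-5) = 28*(-5) = -140)
√(V + M(c)) = √(-140 - 51) = √(-191) = I*√191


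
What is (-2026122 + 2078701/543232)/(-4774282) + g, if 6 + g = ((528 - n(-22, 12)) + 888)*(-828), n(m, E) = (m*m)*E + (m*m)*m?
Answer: -13434482961052347373/2593542759424 ≈ -5.1800e+6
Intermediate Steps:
n(m, E) = m³ + E*m² (n(m, E) = m²*E + m²*m = E*m² + m³ = m³ + E*m²)
g = -5179974 (g = -6 + ((528 - (-22)²*(12 - 22)) + 888)*(-828) = -6 + ((528 - 484*(-10)) + 888)*(-828) = -6 + ((528 - 1*(-4840)) + 888)*(-828) = -6 + ((528 + 4840) + 888)*(-828) = -6 + (5368 + 888)*(-828) = -6 + 6256*(-828) = -6 - 5179968 = -5179974)
(-2026122 + 2078701/543232)/(-4774282) + g = (-2026122 + 2078701/543232)/(-4774282) - 5179974 = (-2026122 + 2078701*(1/543232))*(-1/4774282) - 5179974 = (-2026122 + 2078701/543232)*(-1/4774282) - 5179974 = -1100652227603/543232*(-1/4774282) - 5179974 = 1100652227603/2593542759424 - 5179974 = -13434482961052347373/2593542759424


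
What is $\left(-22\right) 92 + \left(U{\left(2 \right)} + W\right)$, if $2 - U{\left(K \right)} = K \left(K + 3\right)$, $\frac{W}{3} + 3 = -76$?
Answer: $-2269$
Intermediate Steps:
$W = -237$ ($W = -9 + 3 \left(-76\right) = -9 - 228 = -237$)
$U{\left(K \right)} = 2 - K \left(3 + K\right)$ ($U{\left(K \right)} = 2 - K \left(K + 3\right) = 2 - K \left(3 + K\right)$)
$\left(-22\right) 92 + \left(U{\left(2 \right)} + W\right) = \left(-22\right) 92 - 245 = -2024 - 245 = -2269$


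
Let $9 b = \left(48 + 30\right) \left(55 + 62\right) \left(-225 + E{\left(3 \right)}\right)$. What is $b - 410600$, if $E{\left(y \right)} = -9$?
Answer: $-647876$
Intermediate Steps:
$b = -237276$ ($b = \frac{\left(48 + 30\right) \left(55 + 62\right) \left(-225 - 9\right)}{9} = \frac{78 \cdot 117 \left(-234\right)}{9} = \frac{9126 \left(-234\right)}{9} = \frac{1}{9} \left(-2135484\right) = -237276$)
$b - 410600 = -237276 - 410600 = -647876$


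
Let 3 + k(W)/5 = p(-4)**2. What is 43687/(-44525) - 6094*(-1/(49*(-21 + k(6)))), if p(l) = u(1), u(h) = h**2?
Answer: -337695903/67633475 ≈ -4.9930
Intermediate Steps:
p(l) = 1 (p(l) = 1**2 = 1)
k(W) = -10 (k(W) = -15 + 5*1**2 = -15 + 5*1 = -15 + 5 = -10)
43687/(-44525) - 6094*(-1/(49*(-21 + k(6)))) = 43687/(-44525) - 6094*(-1/(49*(-21 - 10))) = 43687*(-1/44525) - 6094/((-49*(-31))) = -43687/44525 - 6094/1519 = -337695903/67633475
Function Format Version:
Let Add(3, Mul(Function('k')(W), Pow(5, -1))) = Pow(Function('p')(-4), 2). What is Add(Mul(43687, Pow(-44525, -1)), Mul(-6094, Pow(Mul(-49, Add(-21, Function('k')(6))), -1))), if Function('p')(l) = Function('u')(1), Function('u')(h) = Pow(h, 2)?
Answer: Rational(-337695903, 67633475) ≈ -4.9930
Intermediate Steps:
Function('p')(l) = 1 (Function('p')(l) = Pow(1, 2) = 1)
Function('k')(W) = -10 (Function('k')(W) = Add(-15, Mul(5, Pow(1, 2))) = Add(-15, Mul(5, 1)) = Add(-15, 5) = -10)
Add(Mul(43687, Pow(-44525, -1)), Mul(-6094, Pow(Mul(-49, Add(-21, Function('k')(6))), -1))) = Add(Mul(43687, Pow(-44525, -1)), Mul(-6094, Pow(Mul(-49, Add(-21, -10)), -1))) = Add(Mul(43687, Rational(-1, 44525)), Mul(-6094, Pow(Mul(-49, -31), -1))) = Add(Rational(-43687, 44525), Mul(-6094, Pow(1519, -1))) = Add(Rational(-43687, 44525), Mul(-6094, Rational(1, 1519))) = Add(Rational(-43687, 44525), Rational(-6094, 1519)) = Rational(-337695903, 67633475)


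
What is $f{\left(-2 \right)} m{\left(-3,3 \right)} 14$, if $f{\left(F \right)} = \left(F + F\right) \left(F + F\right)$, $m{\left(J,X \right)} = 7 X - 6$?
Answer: $3360$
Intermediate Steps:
$m{\left(J,X \right)} = -6 + 7 X$
$f{\left(F \right)} = 4 F^{2}$ ($f{\left(F \right)} = 2 F 2 F = 4 F^{2}$)
$f{\left(-2 \right)} m{\left(-3,3 \right)} 14 = 4 \left(-2\right)^{2} \left(-6 + 7 \cdot 3\right) 14 = 4 \cdot 4 \left(-6 + 21\right) 14 = 16 \cdot 15 \cdot 14 = 240 \cdot 14 = 3360$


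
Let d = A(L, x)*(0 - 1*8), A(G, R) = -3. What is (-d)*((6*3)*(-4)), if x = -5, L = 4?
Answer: 1728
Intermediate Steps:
d = 24 (d = -3*(0 - 1*8) = -3*(0 - 8) = -3*(-8) = 24)
(-d)*((6*3)*(-4)) = (-1*24)*((6*3)*(-4)) = -432*(-4) = -24*(-72) = 1728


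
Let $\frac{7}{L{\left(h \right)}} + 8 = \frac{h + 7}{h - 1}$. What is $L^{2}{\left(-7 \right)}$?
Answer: $\frac{49}{64} \approx 0.76563$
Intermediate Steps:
$L{\left(h \right)} = \frac{7}{-8 + \frac{7 + h}{-1 + h}}$ ($L{\left(h \right)} = \frac{7}{-8 + \frac{h + 7}{h - 1}} = \frac{7}{-8 + \frac{7 + h}{-1 + h}}$)
$L^{2}{\left(-7 \right)} = \left(\frac{7 \left(1 - -7\right)}{-15 + 7 \left(-7\right)}\right)^{2} = \left(\frac{7 \left(1 + 7\right)}{-15 - 49}\right)^{2} = \left(7 \frac{1}{-64} \cdot 8\right)^{2} = \left(7 \left(- \frac{1}{64}\right) 8\right)^{2} = \left(- \frac{7}{8}\right)^{2} = \frac{49}{64}$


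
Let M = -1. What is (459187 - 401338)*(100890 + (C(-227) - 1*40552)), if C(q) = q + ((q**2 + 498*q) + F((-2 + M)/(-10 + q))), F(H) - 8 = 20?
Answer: -79715922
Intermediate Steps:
F(H) = 28 (F(H) = 8 + 20 = 28)
C(q) = 28 + q**2 + 499*q (C(q) = q + ((q**2 + 498*q) + 28) = q + (28 + q**2 + 498*q) = 28 + q**2 + 499*q)
(459187 - 401338)*(100890 + (C(-227) - 1*40552)) = (459187 - 401338)*(100890 + ((28 + (-227)**2 + 499*(-227)) - 1*40552)) = 57849*(100890 + ((28 + 51529 - 113273) - 40552)) = 57849*(100890 + (-61716 - 40552)) = 57849*(100890 - 102268) = 57849*(-1378) = -79715922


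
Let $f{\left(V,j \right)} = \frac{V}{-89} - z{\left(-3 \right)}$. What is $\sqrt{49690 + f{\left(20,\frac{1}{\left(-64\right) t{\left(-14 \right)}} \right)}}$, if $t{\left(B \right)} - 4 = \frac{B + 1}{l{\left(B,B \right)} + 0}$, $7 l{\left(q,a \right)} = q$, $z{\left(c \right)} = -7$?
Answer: $\frac{\sqrt{393648157}}{89} \approx 222.93$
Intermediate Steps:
$l{\left(q,a \right)} = \frac{q}{7}$
$t{\left(B \right)} = 4 + \frac{7 \left(1 + B\right)}{B}$ ($t{\left(B \right)} = 4 + \frac{B + 1}{\frac{B}{7} + 0} = 4 + \frac{1 + B}{\frac{1}{7} B} = 4 + \left(1 + B\right) \frac{7}{B} = 4 + \frac{7 \left(1 + B\right)}{B}$)
$f{\left(V,j \right)} = 7 - \frac{V}{89}$ ($f{\left(V,j \right)} = \frac{V}{-89} - -7 = V \left(- \frac{1}{89}\right) + 7 = - \frac{V}{89} + 7 = 7 - \frac{V}{89}$)
$\sqrt{49690 + f{\left(20,\frac{1}{\left(-64\right) t{\left(-14 \right)}} \right)}} = \sqrt{49690 + \left(7 - \frac{20}{89}\right)} = \sqrt{49690 + \frac{603}{89}} = \sqrt{\frac{4423013}{89}} = \frac{\sqrt{393648157}}{89}$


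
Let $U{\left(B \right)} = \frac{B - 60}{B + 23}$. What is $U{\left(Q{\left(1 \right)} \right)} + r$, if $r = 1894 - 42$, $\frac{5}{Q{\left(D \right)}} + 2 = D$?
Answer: $\frac{33271}{18} \approx 1848.4$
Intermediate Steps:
$Q{\left(D \right)} = \frac{5}{-2 + D}$
$U{\left(B \right)} = \frac{-60 + B}{23 + B}$
$r = 1852$
$U{\left(Q{\left(1 \right)} \right)} + r = \frac{-60 + \frac{5}{-2 + 1}}{23 + \frac{5}{-2 + 1}} + 1852 = \frac{-60 + \frac{5}{-1}}{23 + \frac{5}{-1}} + 1852 = \frac{-60 + 5 \left(-1\right)}{23 + 5 \left(-1\right)} + 1852 = \frac{-60 - 5}{23 - 5} + 1852 = \frac{1}{18} \left(-65\right) + 1852 = - \frac{65}{18} + 1852 = \frac{33271}{18}$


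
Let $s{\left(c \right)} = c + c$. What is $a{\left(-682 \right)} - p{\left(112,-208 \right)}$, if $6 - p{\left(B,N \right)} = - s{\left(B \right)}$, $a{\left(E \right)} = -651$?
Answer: $-881$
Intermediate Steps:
$s{\left(c \right)} = 2 c$
$p{\left(B,N \right)} = 6 + 2 B$ ($p{\left(B,N \right)} = 6 - - 2 B = 6 + 2 B$)
$a{\left(-682 \right)} - p{\left(112,-208 \right)} = -651 - \left(6 + 2 \cdot 112\right) = -651 - \left(6 + 224\right) = -651 - 230 = -881$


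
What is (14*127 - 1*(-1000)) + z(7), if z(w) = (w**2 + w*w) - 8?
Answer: 2868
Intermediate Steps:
z(w) = -8 + 2*w**2 (z(w) = (w**2 + w**2) - 8 = 2*w**2 - 8 = -8 + 2*w**2)
(14*127 - 1*(-1000)) + z(7) = (14*127 - 1*(-1000)) + (-8 + 2*7**2) = (1778 + 1000) + (-8 + 2*49) = 2778 + (-8 + 98) = 2778 + 90 = 2868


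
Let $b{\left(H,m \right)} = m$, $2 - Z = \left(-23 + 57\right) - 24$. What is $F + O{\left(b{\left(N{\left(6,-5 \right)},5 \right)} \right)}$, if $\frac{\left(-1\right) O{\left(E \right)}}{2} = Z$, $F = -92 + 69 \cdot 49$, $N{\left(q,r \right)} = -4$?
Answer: $3305$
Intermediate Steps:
$Z = -8$ ($Z = 2 - \left(\left(-23 + 57\right) - 24\right) = 2 - \left(34 - 24\right) = 2 - 10 = -8$)
$F = 3289$ ($F = -92 + 3381 = 3289$)
$O{\left(E \right)} = 16$ ($O{\left(E \right)} = \left(-2\right) \left(-8\right) = 16$)
$F + O{\left(b{\left(N{\left(6,-5 \right)},5 \right)} \right)} = 3289 + 16 = 3305$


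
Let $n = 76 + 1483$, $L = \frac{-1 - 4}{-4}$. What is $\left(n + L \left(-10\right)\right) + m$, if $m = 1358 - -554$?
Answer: $\frac{6917}{2} \approx 3458.5$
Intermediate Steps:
$L = \frac{5}{4}$ ($L = \left(- \frac{1}{4}\right) \left(-5\right) = \frac{5}{4} \approx 1.25$)
$m = 1912$ ($m = 1358 + 554 = 1912$)
$n = 1559$
$\left(n + L \left(-10\right)\right) + m = \left(1559 + \frac{5}{4} \left(-10\right)\right) + 1912 = \left(1559 - \frac{25}{2}\right) + 1912 = \frac{3093}{2} + 1912 = \frac{6917}{2}$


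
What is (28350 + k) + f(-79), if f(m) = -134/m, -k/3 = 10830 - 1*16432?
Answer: 3567458/79 ≈ 45158.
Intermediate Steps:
k = 16806 (k = -3*(10830 - 1*16432) = -3*(10830 - 16432) = -3*(-5602) = 16806)
(28350 + k) + f(-79) = (28350 + 16806) - 134/(-79) = 45156 - 134*(-1/79) = 45156 + 134/79 = 3567458/79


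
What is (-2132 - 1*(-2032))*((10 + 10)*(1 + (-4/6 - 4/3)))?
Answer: 2000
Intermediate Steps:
(-2132 - 1*(-2032))*((10 + 10)*(1 + (-4/6 - 4/3))) = (-2132 + 2032)*(20*(1 + (-4*⅙ - 4*⅓))) = -2000*(1 + (-⅔ - 4/3)) = -2000*(1 - 2) = -2000*(-1) = -100*(-20) = 2000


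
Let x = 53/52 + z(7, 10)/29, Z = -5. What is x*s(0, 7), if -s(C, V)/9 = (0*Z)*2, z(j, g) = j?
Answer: 0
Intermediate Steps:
x = 1901/1508 (x = 53/52 + 7/29 = 1901/1508 ≈ 1.2606)
s(C, V) = 0 (s(C, V) = -9*0*(-5)*2 = -0*2 = -9*0 = 0)
x*s(0, 7) = (1901/1508)*0 = 0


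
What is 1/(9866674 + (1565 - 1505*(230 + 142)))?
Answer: 1/9308379 ≈ 1.0743e-7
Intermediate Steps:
1/(9866674 + (1565 - 1505*(230 + 142))) = 1/(9866674 + (1565 - 1505*372)) = 1/(9866674 + (1565 - 559860)) = 1/(9866674 - 558295) = 1/9308379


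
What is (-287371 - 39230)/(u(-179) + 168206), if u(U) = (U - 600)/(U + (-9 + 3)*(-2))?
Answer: -18180789/9363727 ≈ -1.9416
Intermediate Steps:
u(U) = (-600 + U)/(12 + U) (u(U) = (-600 + U)/(U - 6*(-2)) = (-600 + U)/(U + 12) = (-600 + U)/(12 + U))
(-287371 - 39230)/(u(-179) + 168206) = (-287371 - 39230)/((-600 - 179)/(12 - 179) + 168206) = -326601/(-779/(-167) + 168206) = -326601/(-1/167*(-779) + 168206) = -326601/(779/167 + 168206) = -326601/28091181/167 = -326601*167/28091181 = -18180789/9363727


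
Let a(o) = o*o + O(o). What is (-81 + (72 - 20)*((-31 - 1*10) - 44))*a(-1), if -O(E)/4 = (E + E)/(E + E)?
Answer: 13503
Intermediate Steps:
O(E) = -4 (O(E) = -4*(E + E)/(E + E) = -4*2*E/(2*E) = -4*2*E*1/(2*E) = -4*1 = -4)
a(o) = -4 + o² (a(o) = o*o - 4 = o² - 4 = -4 + o²)
(-81 + (72 - 20)*((-31 - 1*10) - 44))*a(-1) = (-81 + (72 - 20)*((-31 - 1*10) - 44))*(-4 + (-1)²) = (-81 + 52*((-31 - 10) - 44))*(-4 + 1) = (-81 + 52*(-41 - 44))*(-3) = (-81 + 52*(-85))*(-3) = (-81 - 4420)*(-3) = -4501*(-3) = 13503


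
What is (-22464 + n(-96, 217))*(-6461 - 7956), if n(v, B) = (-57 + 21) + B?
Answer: 321254011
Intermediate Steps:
n(v, B) = -36 + B
(-22464 + n(-96, 217))*(-6461 - 7956) = (-22464 + (-36 + 217))*(-6461 - 7956) = (-22464 + 181)*(-14417) = -22283*(-14417) = 321254011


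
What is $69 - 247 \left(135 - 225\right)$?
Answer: $22299$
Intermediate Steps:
$69 - 247 \left(135 - 225\right) = 69 - -22230 = 69 + 22230 = 22299$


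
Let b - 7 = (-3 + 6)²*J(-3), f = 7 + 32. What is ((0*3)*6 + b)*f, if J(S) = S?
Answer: -780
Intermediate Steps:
f = 39
b = -20 (b = 7 + (-3 + 6)²*(-3) = 7 + 3²*(-3) = 7 + 9*(-3) = 7 - 27 = -20)
((0*3)*6 + b)*f = ((0*3)*6 - 20)*39 = (0*6 - 20)*39 = (0 - 20)*39 = -20*39 = -780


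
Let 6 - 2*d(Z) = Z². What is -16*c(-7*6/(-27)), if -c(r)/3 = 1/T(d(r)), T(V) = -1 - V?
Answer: -1944/113 ≈ -17.204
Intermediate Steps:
d(Z) = 3 - Z²/2
c(r) = -3/(-4 + r²/2) (c(r) = -3/(-1 - (3 - r²/2)) = -3/(-1 + (-3 + r²/2)) = -3/(-4 + r²/2))
-16*c(-7*6/(-27)) = -(-96)/(-8 + (-7*6/(-27))²) = -(-96)/(-8 + (-42*(-1/27))²) = -(-96)/(-8 + (14/9)²) = -(-96)/(-8 + 196/81) = -(-96)/(-452/81) = -(-96)*(-81)/452 = -16*243/226 = -1944/113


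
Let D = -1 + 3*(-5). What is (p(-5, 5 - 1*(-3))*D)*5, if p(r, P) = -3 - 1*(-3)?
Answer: 0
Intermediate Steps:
p(r, P) = 0 (p(r, P) = -3 + 3 = 0)
D = -16 (D = -1 - 15 = -16)
(p(-5, 5 - 1*(-3))*D)*5 = (0*(-16))*5 = 0*5 = 0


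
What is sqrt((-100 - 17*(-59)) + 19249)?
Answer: 2*sqrt(5038) ≈ 141.96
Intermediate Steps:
sqrt((-100 - 17*(-59)) + 19249) = sqrt((-100 + 1003) + 19249) = sqrt(903 + 19249) = sqrt(20152) = 2*sqrt(5038)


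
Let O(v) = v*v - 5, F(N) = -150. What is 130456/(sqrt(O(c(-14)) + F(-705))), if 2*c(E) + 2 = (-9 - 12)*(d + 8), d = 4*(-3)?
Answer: 65228*sqrt(1526)/763 ≈ 3339.5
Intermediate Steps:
d = -12
c(E) = 41 (c(E) = -1 + ((-9 - 12)*(-12 + 8))/2 = -1 + (-21*(-4))/2 = -1 + (1/2)*84 = -1 + 42 = 41)
O(v) = -5 + v**2 (O(v) = v**2 - 5 = -5 + v**2)
130456/(sqrt(O(c(-14)) + F(-705))) = 130456/(sqrt((-5 + 41**2) - 150)) = 130456/(sqrt((-5 + 1681) - 150)) = 130456/(sqrt(1676 - 150)) = 130456/(sqrt(1526)) = 130456*(sqrt(1526)/1526) = 65228*sqrt(1526)/763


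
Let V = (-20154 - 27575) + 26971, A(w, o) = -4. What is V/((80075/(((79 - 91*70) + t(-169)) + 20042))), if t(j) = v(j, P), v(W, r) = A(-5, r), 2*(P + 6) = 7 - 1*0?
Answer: -285360226/80075 ≈ -3563.7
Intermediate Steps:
P = -5/2 (P = -6 + (7 - 1*0)/2 = -6 + (7 + 0)/2 = -6 + (½)*7 = -6 + 7/2 = -5/2 ≈ -2.5000)
v(W, r) = -4
t(j) = -4
V = -20758 (V = -47729 + 26971 = -20758)
V/((80075/(((79 - 91*70) + t(-169)) + 20042))) = -(415948804/80075 + 20758*(79 - 91*70)/80075) = -(415948804/80075 + 20758*(79 - 6370)/80075) = -20758/(80075/((-6291 - 4) + 20042)) = -20758/(80075/(-6295 + 20042)) = -20758/(80075/13747) = -20758/(80075*(1/13747)) = -20758/80075/13747 = -20758*13747/80075 = -285360226/80075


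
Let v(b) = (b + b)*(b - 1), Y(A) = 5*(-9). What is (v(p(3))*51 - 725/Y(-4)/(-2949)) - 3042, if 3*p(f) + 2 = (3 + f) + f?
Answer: -72315523/26541 ≈ -2724.7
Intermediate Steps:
p(f) = 1/3 + 2*f/3 (p(f) = -2/3 + ((3 + f) + f)/3 = -2/3 + (3 + 2*f)/3 = -2/3 + (1 + 2*f/3) = 1/3 + 2*f/3)
Y(A) = -45
v(b) = 2*b*(-1 + b) (v(b) = (2*b)*(-1 + b) = 2*b*(-1 + b))
(v(p(3))*51 - 725/Y(-4)/(-2949)) - 3042 = ((2*(1/3 + (2/3)*3)*(-1 + (1/3 + (2/3)*3)))*51 - 725/(-45)/(-2949)) - 3042 = ((2*(1/3 + 2)*(-1 + (1/3 + 2)))*51 - 725*(-1/45)*(-1/2949)) - 3042 = ((2*(7/3)*(-1 + 7/3))*51 + (145/9)*(-1/2949)) - 3042 = ((2*(7/3)*(4/3))*51 - 145/26541) - 3042 = ((56/9)*51 - 145/26541) - 3042 = (952/3 - 145/26541) - 3042 = 8422199/26541 - 3042 = -72315523/26541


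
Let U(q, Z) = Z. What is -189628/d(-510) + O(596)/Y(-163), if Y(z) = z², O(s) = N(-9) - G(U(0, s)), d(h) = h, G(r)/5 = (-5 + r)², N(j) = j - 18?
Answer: 2073773006/6775095 ≈ 306.09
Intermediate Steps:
N(j) = -18 + j
G(r) = 5*(-5 + r)²
O(s) = -27 - 5*(-5 + s)² (O(s) = (-18 - 9) - 5*(-5 + s)² = -27 - 5*(-5 + s)²)
-189628/d(-510) + O(596)/Y(-163) = -189628/(-510) + (-27 - 5*(-5 + 596)²)/((-163)²) = -189628*(-1/510) + (-27 - 5*591²)/26569 = 94814/255 + (-27 - 5*349281)*(1/26569) = 94814/255 + (-27 - 1746405)*(1/26569) = 94814/255 - 1746432*1/26569 = 94814/255 - 1746432/26569 = 2073773006/6775095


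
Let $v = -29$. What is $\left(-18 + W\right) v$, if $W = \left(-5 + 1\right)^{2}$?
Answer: $58$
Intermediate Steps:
$W = 16$ ($W = \left(-4\right)^{2} = 16$)
$\left(-18 + W\right) v = \left(-18 + 16\right) \left(-29\right) = \left(-2\right) \left(-29\right) = 58$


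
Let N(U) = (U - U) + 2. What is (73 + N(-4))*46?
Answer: 3450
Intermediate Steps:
N(U) = 2 (N(U) = 0 + 2 = 2)
(73 + N(-4))*46 = (73 + 2)*46 = 75*46 = 3450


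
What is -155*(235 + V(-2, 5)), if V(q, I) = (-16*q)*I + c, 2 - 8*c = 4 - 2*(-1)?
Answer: -122295/2 ≈ -61148.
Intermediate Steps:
c = -1/2 (c = 1/4 - (4 - 2*(-1))/8 = 1/4 - (4 + 2)/8 = 1/4 - 1/8*6 = 1/4 - 3/4 = -1/2 ≈ -0.50000)
V(q, I) = -1/2 - 16*I*q (V(q, I) = (-16*q)*I - 1/2 = -16*I*q - 1/2 = -1/2 - 16*I*q)
-155*(235 + V(-2, 5)) = -155*(235 + (-1/2 - 16*5*(-2))) = -155*(235 + (-1/2 + 160)) = -155*(235 + 319/2) = -155*789/2 = -122295/2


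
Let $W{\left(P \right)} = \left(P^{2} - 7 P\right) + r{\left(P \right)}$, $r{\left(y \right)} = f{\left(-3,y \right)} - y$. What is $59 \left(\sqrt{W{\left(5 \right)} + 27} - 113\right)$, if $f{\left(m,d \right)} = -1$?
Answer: $-6667 + 59 \sqrt{11} \approx -6471.3$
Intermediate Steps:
$r{\left(y \right)} = -1 - y$
$W{\left(P \right)} = -1 + P^{2} - 8 P$ ($W{\left(P \right)} = \left(P^{2} - 7 P\right) - \left(1 + P\right) = -1 + P^{2} - 8 P$)
$59 \left(\sqrt{W{\left(5 \right)} + 27} - 113\right) = 59 \left(\sqrt{\left(-1 + 5^{2} - 40\right) + 27} - 113\right) = 59 \left(\sqrt{\left(-1 + 25 - 40\right) + 27} - 113\right) = 59 \left(\sqrt{-16 + 27} - 113\right) = 59 \left(\sqrt{11} - 113\right) = 59 \left(-113 + \sqrt{11}\right) = -6667 + 59 \sqrt{11}$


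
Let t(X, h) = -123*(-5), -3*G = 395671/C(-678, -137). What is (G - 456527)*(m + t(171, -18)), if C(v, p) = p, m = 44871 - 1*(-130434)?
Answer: -10979573340640/137 ≈ -8.0143e+10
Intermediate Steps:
m = 175305 (m = 44871 + 130434 = 175305)
G = 395671/411 (G = -395671/(3*(-137)) = -395671*(-1)/(3*137) = -1/3*(-395671/137) = 395671/411 ≈ 962.70)
t(X, h) = 615
(G - 456527)*(m + t(171, -18)) = (395671/411 - 456527)*(175305 + 615) = -187236926/411*175920 = -10979573340640/137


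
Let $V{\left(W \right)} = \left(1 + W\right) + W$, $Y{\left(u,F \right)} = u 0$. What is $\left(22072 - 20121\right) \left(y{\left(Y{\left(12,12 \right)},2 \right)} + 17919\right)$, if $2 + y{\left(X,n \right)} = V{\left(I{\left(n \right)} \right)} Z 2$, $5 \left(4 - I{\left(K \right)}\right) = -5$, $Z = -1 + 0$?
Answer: $34913145$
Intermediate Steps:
$Z = -1$
$Y{\left(u,F \right)} = 0$
$I{\left(K \right)} = 5$ ($I{\left(K \right)} = 4 - -1 = 4 + 1 = 5$)
$V{\left(W \right)} = 1 + 2 W$
$y{\left(X,n \right)} = -24$ ($y{\left(X,n \right)} = -2 + \left(1 + 2 \cdot 5\right) \left(-1\right) 2 = -2 + \left(1 + 10\right) \left(-1\right) 2 = -2 + 11 \left(-1\right) 2 = -2 - 22 = -24$)
$\left(22072 - 20121\right) \left(y{\left(Y{\left(12,12 \right)},2 \right)} + 17919\right) = \left(22072 - 20121\right) \left(-24 + 17919\right) = 1951 \cdot 17895 = 34913145$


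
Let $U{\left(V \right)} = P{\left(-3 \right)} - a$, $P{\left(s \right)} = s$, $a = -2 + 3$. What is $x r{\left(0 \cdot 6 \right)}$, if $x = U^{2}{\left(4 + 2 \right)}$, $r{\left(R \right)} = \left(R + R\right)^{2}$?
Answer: $0$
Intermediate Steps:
$a = 1$
$r{\left(R \right)} = 4 R^{2}$ ($r{\left(R \right)} = \left(2 R\right)^{2} = 4 R^{2}$)
$U{\left(V \right)} = -4$ ($U{\left(V \right)} = -3 - 1 = -4$)
$x = 16$ ($x = \left(-4\right)^{2} = 16$)
$x r{\left(0 \cdot 6 \right)} = 16 \cdot 4 \left(0 \cdot 6\right)^{2} = 16 \cdot 4 \cdot 0^{2} = 16 \cdot 4 \cdot 0 = 16 \cdot 0 = 0$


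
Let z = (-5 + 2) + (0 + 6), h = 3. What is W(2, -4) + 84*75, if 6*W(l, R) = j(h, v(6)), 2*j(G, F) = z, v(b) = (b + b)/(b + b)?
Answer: 25201/4 ≈ 6300.3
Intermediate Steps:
v(b) = 1 (v(b) = (2*b)/((2*b)) = (2*b)*(1/(2*b)) = 1)
z = 3 (z = -3 + 6 = 3)
j(G, F) = 3/2 (j(G, F) = (½)*3 = 3/2)
W(l, R) = ¼ (W(l, R) = (⅙)*(3/2) = ¼)
W(2, -4) + 84*75 = ¼ + 84*75 = ¼ + 6300 = 25201/4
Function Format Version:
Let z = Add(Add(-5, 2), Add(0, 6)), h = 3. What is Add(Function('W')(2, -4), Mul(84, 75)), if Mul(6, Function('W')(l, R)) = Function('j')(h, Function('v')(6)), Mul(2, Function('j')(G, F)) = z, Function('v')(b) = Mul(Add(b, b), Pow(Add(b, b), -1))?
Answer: Rational(25201, 4) ≈ 6300.3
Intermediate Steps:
Function('v')(b) = 1 (Function('v')(b) = Mul(Mul(2, b), Pow(Mul(2, b), -1)) = Mul(Mul(2, b), Mul(Rational(1, 2), Pow(b, -1))) = 1)
z = 3 (z = Add(-3, 6) = 3)
Function('j')(G, F) = Rational(3, 2) (Function('j')(G, F) = Mul(Rational(1, 2), 3) = Rational(3, 2))
Function('W')(l, R) = Rational(1, 4) (Function('W')(l, R) = Mul(Rational(1, 6), Rational(3, 2)) = Rational(1, 4))
Add(Function('W')(2, -4), Mul(84, 75)) = Add(Rational(1, 4), Mul(84, 75)) = Add(Rational(1, 4), 6300) = Rational(25201, 4)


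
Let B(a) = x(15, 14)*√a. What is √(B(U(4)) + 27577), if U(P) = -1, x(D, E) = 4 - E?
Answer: √(27577 - 10*I) ≈ 166.06 - 0.03*I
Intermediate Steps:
B(a) = -10*√a (B(a) = (4 - 1*14)*√a = (4 - 14)*√a = -10*√a)
√(B(U(4)) + 27577) = √(-10*I + 27577) = √(27577 - 10*I)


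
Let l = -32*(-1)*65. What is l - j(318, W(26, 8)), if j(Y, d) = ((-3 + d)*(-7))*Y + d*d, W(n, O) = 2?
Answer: -150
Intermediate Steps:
j(Y, d) = d**2 + Y*(21 - 7*d) (j(Y, d) = (21 - 7*d)*Y + d**2 = Y*(21 - 7*d) + d**2 = d**2 + Y*(21 - 7*d))
l = 2080 (l = 32*65 = 2080)
l - j(318, W(26, 8)) = 2080 - (2**2 + 21*318 - 7*318*2) = 2080 - (4 + 6678 - 4452) = 2080 - 1*2230 = 2080 - 2230 = -150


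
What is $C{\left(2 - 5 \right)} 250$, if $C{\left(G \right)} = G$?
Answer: $-750$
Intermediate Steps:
$C{\left(2 - 5 \right)} 250 = \left(2 - 5\right) 250 = \left(-3\right) 250 = -750$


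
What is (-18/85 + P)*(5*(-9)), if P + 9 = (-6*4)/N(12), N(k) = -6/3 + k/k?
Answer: -11313/17 ≈ -665.47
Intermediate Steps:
N(k) = -1 (N(k) = -6*1/3 + 1 = -2 + 1 = -1)
P = 15 (P = -9 - 6*4/(-1) = -9 - 24*(-1) = -9 + 24 = 15)
(-18/85 + P)*(5*(-9)) = (-18/85 + 15)*(5*(-9)) = (-18*1/85 + 15)*(-45) = (-18/85 + 15)*(-45) = (1257/85)*(-45) = -11313/17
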